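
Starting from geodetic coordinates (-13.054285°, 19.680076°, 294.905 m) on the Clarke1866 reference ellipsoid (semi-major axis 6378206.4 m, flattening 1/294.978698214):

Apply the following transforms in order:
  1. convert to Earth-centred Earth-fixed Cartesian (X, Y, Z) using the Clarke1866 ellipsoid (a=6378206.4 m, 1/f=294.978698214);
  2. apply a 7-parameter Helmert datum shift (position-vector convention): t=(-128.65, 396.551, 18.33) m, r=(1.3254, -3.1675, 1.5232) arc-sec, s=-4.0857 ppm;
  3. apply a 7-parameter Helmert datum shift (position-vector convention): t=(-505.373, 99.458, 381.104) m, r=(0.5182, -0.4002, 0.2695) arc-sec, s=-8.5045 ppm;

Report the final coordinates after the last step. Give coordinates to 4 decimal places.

X=5851013.7602 m, Y=2093455.1152 m, Z=-1430696.7280 m

start: φ=-13.054285°, λ=19.680076°, h=294.905 m
→ ECEF (a=6378206.400, f=1/294.978698214): X=5851714.8915, Y=2092921.8099, Z=-1431234.1026
→ Helmert 7p (PV): X=5851568.8563, Y=2093362.2194, Z=-1431106.6152
→ Helmert 7p (PV): X=5851013.7602, Y=2093455.1152, Z=-1430696.7280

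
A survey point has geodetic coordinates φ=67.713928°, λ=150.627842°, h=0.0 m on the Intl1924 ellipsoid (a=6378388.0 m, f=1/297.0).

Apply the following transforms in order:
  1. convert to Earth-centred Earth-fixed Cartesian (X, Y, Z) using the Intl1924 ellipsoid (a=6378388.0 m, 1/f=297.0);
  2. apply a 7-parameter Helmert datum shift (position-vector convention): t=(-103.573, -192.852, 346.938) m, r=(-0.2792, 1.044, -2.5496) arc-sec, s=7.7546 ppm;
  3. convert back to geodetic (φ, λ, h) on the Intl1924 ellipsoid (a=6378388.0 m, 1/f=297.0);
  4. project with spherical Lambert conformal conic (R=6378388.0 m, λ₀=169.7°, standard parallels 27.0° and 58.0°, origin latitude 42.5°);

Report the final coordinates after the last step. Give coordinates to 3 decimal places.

E=-862459.073 m, N=2899828.011 m

start: φ=67.713928°, λ=150.627842°, h=0.000 m
→ ECEF (a=6378388.000, f=1/297.0): X=-2114034.7096, Y=1189844.2659, Z=5879202.2770
→ Helmert 7p (PV): X=-2114110.2110, Y=1189694.7302, Z=5879603.8954
→ geod (Bowring, a=6378388.000): φ=67.71535601°, λ=150.63179447°, h=368.7599 m
→ lcc (R=6378388.0, λ₀=169.7°): E=-862459.0730, N=2899828.0115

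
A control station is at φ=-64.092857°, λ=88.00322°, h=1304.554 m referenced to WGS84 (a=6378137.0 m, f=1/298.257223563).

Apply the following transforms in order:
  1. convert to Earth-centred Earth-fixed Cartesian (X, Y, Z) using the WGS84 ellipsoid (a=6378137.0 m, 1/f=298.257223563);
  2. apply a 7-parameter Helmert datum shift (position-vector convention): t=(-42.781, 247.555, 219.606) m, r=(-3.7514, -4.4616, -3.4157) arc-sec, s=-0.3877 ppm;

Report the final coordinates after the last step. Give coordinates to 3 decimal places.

X=97508.762 m, Y=2793288.557 m, Z=-5715245.523 m

start: φ=-64.092857°, λ=88.003220°, h=1304.554 m
→ ECEF (a=6378137.000, f=1/298.257223563): X=97381.7002, Y=2793147.6456, Z=-5715418.6519
→ Helmert 7p (PV): X=97508.7623, Y=2793288.5571, Z=-5715245.5234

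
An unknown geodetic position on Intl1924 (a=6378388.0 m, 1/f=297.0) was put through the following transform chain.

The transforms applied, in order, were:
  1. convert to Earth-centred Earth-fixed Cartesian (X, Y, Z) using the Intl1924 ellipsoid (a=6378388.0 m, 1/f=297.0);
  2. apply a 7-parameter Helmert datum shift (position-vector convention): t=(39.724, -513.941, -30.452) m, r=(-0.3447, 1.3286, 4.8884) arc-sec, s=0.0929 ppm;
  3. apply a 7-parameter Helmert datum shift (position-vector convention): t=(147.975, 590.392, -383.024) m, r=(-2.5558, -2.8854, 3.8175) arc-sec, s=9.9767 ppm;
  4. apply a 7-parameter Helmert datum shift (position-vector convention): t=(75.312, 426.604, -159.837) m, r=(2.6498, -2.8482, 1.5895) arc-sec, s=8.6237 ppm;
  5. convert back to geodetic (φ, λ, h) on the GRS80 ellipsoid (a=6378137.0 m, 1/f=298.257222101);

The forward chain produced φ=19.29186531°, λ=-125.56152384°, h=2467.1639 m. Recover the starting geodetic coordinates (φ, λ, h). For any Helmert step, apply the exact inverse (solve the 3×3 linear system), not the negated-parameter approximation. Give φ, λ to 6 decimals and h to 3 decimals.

start: φ=19.291865°, λ=-125.561524°, h=2467.164 m
→ ECEF (a=6378137.000, f=1/298.257222101): X=-3503721.2811, Y=-4900895.9728, Z=2094685.1609
→ Helmert⁻¹: X=-3503775.2192, Y=-4901226.3963, Z=2094938.2786
→ Helmert⁻¹: X=-3503949.6464, Y=-4901728.9970, Z=2095288.6778
→ Helmert⁻¹: X=-3504118.6962, Y=-4901135.0559, Z=2095288.1738
→ geod (Bowring, a=6378388.000): φ=19.29624800°, λ=-125.56327600°, h=2827.0720 m

φ=19.296248°, λ=-125.563276°, h=2827.072 m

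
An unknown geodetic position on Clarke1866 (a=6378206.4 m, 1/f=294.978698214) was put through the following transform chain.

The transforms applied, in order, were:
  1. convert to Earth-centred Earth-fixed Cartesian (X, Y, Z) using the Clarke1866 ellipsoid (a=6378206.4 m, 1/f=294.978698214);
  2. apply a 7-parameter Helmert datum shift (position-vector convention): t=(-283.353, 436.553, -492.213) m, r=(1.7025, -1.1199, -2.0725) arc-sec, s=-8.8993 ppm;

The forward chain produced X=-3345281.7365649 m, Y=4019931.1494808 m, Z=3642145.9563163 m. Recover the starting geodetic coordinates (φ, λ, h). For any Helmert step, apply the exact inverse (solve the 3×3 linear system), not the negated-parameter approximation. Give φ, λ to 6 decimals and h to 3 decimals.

φ=35.043003°, λ=129.767215°, h=1862.966 m

start: X=-3345281.7366, Y=4019931.1495, Z=3642145.9563 m
→ Helmert⁻¹: X=-3345048.7617, Y=4019526.8235, Z=3642655.5713
→ geod (Bowring, a=6378206.400): φ=35.04300300°, λ=129.76721500°, h=1862.9660 m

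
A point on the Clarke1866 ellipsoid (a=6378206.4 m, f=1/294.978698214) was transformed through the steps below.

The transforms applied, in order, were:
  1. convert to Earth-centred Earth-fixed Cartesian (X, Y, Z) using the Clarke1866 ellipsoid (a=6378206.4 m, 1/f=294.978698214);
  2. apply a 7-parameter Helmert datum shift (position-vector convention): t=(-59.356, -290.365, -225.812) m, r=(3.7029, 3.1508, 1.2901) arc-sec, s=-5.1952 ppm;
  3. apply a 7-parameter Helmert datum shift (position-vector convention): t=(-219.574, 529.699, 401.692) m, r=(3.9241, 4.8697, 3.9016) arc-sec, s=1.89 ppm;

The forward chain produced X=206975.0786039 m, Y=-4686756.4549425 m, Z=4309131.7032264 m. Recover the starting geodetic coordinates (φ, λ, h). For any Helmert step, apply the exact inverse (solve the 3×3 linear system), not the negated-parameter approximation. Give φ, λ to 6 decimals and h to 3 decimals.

φ=42.761855°, λ=-87.471491°, h=1821.672 m

start: X=206975.0786, Y=-4686756.4549, Z=4309131.7032 m
→ Helmert⁻¹: X=207003.8736, Y=-4687199.2372, Z=4308815.9269
→ Helmert⁻¹: X=206969.1665, Y=-4686857.1576, Z=4309151.4261
→ geod (Bowring, a=6378206.400): φ=42.76185500°, λ=-87.47149100°, h=1821.6720 m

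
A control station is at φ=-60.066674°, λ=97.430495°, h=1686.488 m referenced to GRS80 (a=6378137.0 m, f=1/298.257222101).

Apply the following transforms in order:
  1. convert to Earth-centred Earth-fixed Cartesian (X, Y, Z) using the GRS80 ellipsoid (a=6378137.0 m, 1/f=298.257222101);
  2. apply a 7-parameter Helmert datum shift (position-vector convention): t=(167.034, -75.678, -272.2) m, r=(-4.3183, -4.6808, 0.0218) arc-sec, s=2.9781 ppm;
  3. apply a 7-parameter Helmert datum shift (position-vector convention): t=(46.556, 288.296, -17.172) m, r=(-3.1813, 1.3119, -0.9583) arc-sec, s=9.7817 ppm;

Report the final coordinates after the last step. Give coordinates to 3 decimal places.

start: φ=-60.066674°, λ=97.430495°, h=1686.488 m
→ ECEF (a=6378137.000, f=1/298.257222101): X=-412736.9804, Y=3164710.0379, Z=-5505649.0820
→ Helmert 7p (PV): X=-412446.5691, Y=3164528.4760, Z=-5506013.3003
→ Helmert 7p (PV): X=-412424.3651, Y=3164764.7206, Z=-5506130.5154

X=-412424.365 m, Y=3164764.721 m, Z=-5506130.515 m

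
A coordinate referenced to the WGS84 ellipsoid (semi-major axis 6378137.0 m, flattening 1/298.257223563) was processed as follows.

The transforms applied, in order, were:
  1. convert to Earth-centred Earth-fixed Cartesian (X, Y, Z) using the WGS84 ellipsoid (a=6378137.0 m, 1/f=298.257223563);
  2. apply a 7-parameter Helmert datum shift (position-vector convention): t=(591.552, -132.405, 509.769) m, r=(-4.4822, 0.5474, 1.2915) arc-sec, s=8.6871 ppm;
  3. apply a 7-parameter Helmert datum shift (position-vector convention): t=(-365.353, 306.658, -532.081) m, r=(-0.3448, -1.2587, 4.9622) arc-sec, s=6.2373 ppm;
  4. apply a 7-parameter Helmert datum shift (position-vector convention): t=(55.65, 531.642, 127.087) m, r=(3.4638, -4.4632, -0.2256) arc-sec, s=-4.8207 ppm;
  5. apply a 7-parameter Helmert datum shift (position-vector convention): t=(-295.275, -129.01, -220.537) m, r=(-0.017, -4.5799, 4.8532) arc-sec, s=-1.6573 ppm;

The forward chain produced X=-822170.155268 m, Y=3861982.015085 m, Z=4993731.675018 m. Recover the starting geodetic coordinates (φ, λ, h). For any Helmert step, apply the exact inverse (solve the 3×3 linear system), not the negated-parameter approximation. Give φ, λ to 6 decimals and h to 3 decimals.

start: X=-822170.1553, Y=3861982.0151, Z=4993731.6750 m
→ Helmert⁻¹: X=-821674.4840, Y=3862136.3473, Z=4993979.0513
→ Helmert⁻¹: X=-821630.2616, Y=3861706.2837, Z=4993828.9673
→ Helmert⁻¹: X=-821136.4139, Y=3861386.9468, Z=4994341.3629
→ Helmert⁻¹: X=-821709.9031, Y=3861382.4333, Z=4993869.9407
→ geod (Bowring, a=6378137.000): φ=51.85933700°, λ=102.01345400°, h=912.2090 m

φ=51.859337°, λ=102.013454°, h=912.209 m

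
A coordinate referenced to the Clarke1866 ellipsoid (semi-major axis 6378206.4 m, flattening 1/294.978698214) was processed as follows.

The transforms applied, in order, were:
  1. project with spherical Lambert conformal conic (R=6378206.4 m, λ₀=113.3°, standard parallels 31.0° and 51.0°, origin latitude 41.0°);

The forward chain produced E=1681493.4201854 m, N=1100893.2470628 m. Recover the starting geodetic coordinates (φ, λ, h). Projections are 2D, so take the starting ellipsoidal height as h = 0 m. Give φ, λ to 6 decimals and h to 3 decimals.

φ=48.939034°, λ=136.715172°, h=0.000 m

start: E=1681493.4202, N=1100893.2471 m
→ lcc⁻¹: φ=48.93903400°, λ=136.71517200°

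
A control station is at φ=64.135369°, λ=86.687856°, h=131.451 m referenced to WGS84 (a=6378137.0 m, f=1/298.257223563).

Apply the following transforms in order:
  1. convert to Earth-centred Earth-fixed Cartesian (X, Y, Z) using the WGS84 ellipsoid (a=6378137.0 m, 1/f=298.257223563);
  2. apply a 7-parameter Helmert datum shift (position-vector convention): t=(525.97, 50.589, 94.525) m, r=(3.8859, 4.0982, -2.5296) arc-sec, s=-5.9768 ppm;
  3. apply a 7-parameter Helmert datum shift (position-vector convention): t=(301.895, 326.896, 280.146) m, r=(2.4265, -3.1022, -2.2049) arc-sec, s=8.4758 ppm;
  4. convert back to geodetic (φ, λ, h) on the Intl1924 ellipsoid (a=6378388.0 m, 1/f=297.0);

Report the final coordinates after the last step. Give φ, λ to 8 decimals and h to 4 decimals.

φ=64.13577793°, λ=86.66924462°, h=493.2644 m

start: φ=64.135369°, λ=86.687856°, h=131.451 m
→ ECEF (a=6378137.000, f=1/298.257223563): X=161197.9503, Y=2785407.8369, Z=5716432.5252
→ Helmert 7p (PV): X=161870.6935, Y=2785332.1078, Z=5716542.1565
→ Helmert 7p (PV): X=162117.7581, Y=2785613.6314, Z=5716905.9562
→ geod (Bowring, a=6378388.000): φ=64.13577793°, λ=86.66924462°, h=493.2644 m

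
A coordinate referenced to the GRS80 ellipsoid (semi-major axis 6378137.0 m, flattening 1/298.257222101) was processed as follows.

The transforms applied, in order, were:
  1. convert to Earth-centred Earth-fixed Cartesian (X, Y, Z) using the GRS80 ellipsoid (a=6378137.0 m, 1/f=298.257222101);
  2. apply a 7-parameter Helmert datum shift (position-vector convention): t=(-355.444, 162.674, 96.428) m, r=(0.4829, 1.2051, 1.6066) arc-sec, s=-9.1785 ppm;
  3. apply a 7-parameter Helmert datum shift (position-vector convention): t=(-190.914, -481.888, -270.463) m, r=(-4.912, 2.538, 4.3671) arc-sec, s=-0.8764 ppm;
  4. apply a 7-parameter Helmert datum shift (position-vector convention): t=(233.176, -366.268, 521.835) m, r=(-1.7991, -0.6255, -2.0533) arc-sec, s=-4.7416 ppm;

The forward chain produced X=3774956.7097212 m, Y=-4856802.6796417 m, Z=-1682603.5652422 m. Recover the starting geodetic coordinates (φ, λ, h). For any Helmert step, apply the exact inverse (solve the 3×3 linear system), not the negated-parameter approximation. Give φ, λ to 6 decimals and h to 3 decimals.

start: X=3774956.7097, Y=-4856802.6796, Z=-1682603.5652 m
→ Helmert⁻¹: X=3774784.6717, Y=-4856407.1810, Z=-1683187.1870
→ Helmert⁻¹: X=3774896.7905, Y=-4855969.3933, Z=-1682987.3907
→ Helmert⁻¹: X=3775258.8942, Y=-4856209.9856, Z=-1683065.8410
→ geod (Bowring, a=6378137.000): φ=-15.40110700°, λ=-52.13820200°, h=511.3890 m

φ=-15.401107°, λ=-52.138202°, h=511.389 m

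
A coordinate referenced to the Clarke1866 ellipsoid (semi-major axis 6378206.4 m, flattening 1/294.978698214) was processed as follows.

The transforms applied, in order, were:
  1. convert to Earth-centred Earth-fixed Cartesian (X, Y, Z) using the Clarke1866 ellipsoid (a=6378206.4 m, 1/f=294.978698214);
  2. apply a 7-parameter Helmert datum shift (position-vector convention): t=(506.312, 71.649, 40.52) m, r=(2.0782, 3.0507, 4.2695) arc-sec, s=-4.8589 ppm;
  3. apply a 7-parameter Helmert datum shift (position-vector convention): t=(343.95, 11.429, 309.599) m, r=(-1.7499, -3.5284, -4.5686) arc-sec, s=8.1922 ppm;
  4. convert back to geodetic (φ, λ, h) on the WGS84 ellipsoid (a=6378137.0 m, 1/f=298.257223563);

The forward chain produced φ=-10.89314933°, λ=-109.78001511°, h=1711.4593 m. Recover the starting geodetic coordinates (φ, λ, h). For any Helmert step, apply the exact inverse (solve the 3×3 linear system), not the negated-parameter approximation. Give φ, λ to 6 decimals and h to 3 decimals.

start: φ=-10.893149°, λ=-109.780015°, h=1711.459 m
→ ECEF (a=6378137.000, f=1/298.257223563): X=-2120353.7393, Y=-5895960.8783, Z=-1197725.4265
→ Helmert⁻¹: X=-2120570.2193, Y=-5895960.8117, Z=-1198038.9561
→ Helmert⁻¹: X=-2121191.1606, Y=-5896029.2732, Z=-1198057.2655
→ geod (Bowring, a=6378206.400): φ=-10.89629600°, λ=-109.78700900°, h=2054.7790 m

φ=-10.896296°, λ=-109.787009°, h=2054.779 m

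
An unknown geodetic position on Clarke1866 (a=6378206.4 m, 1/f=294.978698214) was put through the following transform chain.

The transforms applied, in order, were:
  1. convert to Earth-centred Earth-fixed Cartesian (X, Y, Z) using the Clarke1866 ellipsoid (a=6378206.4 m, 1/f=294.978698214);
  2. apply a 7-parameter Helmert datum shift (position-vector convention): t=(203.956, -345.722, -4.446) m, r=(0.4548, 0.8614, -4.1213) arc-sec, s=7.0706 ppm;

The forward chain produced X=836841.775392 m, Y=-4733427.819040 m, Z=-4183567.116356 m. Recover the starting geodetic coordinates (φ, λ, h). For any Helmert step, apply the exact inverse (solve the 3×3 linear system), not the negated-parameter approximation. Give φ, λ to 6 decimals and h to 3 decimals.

start: X=836841.7754, Y=-4733427.8190, Z=-4183567.1164 m
→ Helmert⁻¹: X=836743.9442, Y=-4733041.1373, Z=-4183519.1598
→ geod (Bowring, a=6378206.400): φ=-41.22899600°, λ=-79.97439500°, h=3240.2770 m

φ=-41.228996°, λ=-79.974395°, h=3240.277 m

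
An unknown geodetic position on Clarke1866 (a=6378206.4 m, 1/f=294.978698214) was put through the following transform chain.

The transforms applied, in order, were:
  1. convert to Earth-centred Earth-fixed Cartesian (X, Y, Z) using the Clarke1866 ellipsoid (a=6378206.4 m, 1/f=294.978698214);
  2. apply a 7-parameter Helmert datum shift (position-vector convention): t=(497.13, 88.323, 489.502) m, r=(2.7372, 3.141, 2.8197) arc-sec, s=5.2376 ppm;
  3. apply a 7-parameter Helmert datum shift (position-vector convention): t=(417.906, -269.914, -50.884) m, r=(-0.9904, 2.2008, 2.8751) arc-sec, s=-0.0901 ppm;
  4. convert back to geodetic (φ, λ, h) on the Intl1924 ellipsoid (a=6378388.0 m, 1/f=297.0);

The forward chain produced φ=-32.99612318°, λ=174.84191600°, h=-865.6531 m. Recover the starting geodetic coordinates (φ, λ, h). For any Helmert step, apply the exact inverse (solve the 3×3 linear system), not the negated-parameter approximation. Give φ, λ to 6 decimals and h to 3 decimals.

start: φ=-32.996123°, λ=174.841916°, h=-865.653 m
→ ECEF (a=6378388.000, f=1/297.0): X=-5332533.9107, Y=481365.4197, Z=-3453178.6844
→ Helmert⁻¹: X=-5332908.7378, Y=481726.2926, Z=-3453182.6994
→ Helmert⁻¹: X=-5333318.7556, Y=481662.5228, Z=-3453741.7201
→ geod (Bowring, a=6378206.400): φ=-32.99761700°, λ=174.83950500°, h=343.9220 m

φ=-32.997617°, λ=174.839505°, h=343.922 m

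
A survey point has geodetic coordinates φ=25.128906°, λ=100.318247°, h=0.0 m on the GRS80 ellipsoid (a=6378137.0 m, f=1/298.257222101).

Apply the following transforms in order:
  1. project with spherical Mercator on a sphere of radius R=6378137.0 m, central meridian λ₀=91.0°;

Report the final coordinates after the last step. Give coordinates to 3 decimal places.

E=1037302.511 m, N=2891586.147 m

start: φ=25.128906°, λ=100.318247°, h=0.000 m
→ merc (R=6378137.0, λ₀=91.0°): E=1037302.5111, N=2891586.1466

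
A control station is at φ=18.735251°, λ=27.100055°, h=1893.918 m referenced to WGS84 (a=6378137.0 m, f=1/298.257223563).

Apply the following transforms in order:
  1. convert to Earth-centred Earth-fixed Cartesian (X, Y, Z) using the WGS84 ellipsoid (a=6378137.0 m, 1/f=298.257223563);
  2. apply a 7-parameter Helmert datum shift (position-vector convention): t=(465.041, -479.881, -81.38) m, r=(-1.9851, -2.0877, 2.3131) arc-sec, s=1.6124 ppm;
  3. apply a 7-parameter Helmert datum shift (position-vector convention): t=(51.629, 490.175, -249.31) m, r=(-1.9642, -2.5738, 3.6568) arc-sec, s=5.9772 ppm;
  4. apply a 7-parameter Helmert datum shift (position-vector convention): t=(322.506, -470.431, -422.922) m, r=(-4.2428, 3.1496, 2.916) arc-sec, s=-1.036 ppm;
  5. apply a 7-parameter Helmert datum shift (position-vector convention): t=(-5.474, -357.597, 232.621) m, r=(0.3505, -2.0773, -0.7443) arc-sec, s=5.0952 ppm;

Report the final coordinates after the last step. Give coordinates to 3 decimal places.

X=5381247.534 m, Y=2752849.174 m, Z=2035718.910 m

start: φ=18.735251°, λ=27.100055°, h=1893.918 m
→ ECEF (a=6378137.000, f=1/298.257223563): X=5380495.2530, Y=2753345.0430, Z=2036227.2284
→ Helmert 7p (PV): X=5380917.4832, Y=2752949.5364, Z=2036177.0918
→ Helmert 7p (PV): X=5380927.0608, Y=2753570.9534, Z=2035980.8810
→ Helmert 7p (PV): X=5381236.1532, Y=2753215.6202, Z=2035417.0447
→ Helmert 7p (PV): X=5381247.5338, Y=2752849.1745, Z=2035718.9099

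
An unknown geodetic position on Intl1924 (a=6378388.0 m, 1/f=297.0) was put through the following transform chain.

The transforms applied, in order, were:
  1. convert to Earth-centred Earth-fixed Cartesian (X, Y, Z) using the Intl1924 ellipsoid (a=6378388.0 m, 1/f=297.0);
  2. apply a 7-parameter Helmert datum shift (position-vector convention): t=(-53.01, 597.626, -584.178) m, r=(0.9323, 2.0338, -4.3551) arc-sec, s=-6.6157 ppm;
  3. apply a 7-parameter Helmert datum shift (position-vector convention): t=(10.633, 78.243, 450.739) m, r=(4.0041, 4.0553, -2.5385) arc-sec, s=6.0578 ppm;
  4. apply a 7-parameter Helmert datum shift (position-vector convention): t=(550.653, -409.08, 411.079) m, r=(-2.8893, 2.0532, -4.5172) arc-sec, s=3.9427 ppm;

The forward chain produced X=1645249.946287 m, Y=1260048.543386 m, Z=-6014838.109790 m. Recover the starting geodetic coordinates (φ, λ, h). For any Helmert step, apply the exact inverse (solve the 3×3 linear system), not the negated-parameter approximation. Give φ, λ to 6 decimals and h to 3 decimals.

start: X=1645249.9463, Y=1260048.5434, Z=-6014838.1098 m
→ Helmert⁻¹: X=1644725.0786, Y=1260572.9324, Z=-6015191.4429
→ Helmert⁻¹: X=1644807.2412, Y=1260390.5189, Z=-6015597.8698
→ Helmert⁻¹: X=1644903.8426, Y=1259808.7706, Z=-6015042.9609
→ geod (Bowring, a=6378388.000): φ=-71.11209600°, λ=37.44799700°, h=2704.5160 m

φ=-71.112096°, λ=37.447997°, h=2704.516 m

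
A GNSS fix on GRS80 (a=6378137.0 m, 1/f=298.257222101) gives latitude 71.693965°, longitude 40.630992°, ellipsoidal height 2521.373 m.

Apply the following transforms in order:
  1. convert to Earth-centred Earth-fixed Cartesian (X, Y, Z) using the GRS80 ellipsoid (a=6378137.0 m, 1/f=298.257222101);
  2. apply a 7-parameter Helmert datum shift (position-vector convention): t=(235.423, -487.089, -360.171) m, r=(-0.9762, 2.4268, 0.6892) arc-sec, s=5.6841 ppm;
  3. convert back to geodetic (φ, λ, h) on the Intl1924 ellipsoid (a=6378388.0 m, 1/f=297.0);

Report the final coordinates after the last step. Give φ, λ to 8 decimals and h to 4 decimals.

start: φ=71.693965°, λ=40.630992°, h=2521.373 m
→ ECEF (a=6378137.000, f=1/298.257222101): X=1525570.3465, Y=1309004.0072, Z=6035440.8147
→ Helmert 7p (PV): X=1525881.0773, Y=1308558.0206, Z=6035090.8054
→ geod (Bowring, a=6378388.000): φ=71.69393338°, λ=40.61557701°, h=2003.2771 m

φ=71.69393338°, λ=40.61557701°, h=2003.2771 m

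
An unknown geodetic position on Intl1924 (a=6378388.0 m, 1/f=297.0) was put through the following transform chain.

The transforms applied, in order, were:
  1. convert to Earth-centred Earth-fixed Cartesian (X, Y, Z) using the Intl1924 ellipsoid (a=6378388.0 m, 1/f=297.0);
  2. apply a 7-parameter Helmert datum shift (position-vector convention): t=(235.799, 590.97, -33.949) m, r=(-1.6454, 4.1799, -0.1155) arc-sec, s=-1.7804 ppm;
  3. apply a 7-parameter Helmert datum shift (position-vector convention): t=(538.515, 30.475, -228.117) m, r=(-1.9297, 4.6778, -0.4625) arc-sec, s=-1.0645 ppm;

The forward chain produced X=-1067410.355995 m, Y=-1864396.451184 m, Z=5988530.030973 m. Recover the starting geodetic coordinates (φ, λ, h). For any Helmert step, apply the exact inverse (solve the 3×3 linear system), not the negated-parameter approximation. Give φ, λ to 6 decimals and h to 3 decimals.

start: X=-1067410.3560, Y=-1864396.4512, Z=5988530.0310 m
→ Helmert⁻¹: X=-1068081.6431, Y=-1864487.3330, Z=5988722.8573
→ Helmert⁻¹: X=-1068439.6597, Y=-1865129.9947, Z=5988730.9387
→ geod (Bowring, a=6378388.000): φ=70.37836500°, λ=-119.80623700°, h=3443.9870 m

φ=70.378365°, λ=-119.806237°, h=3443.987 m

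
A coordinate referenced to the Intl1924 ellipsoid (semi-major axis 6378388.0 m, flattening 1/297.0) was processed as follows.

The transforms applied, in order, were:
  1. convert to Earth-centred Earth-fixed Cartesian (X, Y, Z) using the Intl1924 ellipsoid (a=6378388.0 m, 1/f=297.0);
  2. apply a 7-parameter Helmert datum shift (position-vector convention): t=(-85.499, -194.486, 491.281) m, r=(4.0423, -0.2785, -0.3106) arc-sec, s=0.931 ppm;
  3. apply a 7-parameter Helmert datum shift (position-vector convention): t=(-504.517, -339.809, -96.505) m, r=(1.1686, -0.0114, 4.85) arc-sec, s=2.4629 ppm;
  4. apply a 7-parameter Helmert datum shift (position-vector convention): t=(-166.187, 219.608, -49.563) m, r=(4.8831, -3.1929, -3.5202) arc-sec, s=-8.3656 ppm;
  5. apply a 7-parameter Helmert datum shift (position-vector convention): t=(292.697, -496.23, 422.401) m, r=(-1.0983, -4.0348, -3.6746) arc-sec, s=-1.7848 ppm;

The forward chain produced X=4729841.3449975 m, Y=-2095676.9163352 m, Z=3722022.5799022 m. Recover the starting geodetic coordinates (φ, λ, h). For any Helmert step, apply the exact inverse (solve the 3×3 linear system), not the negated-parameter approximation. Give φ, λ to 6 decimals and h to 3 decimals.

φ=35.910032°, λ=-23.883680°, h=1755.445 m

start: X=4729841.3450, Y=-2095676.9163, Z=3722022.5799 m
→ Helmert⁻¹: X=4729667.2111, Y=-2095119.9829, Z=3721503.1471
→ Helmert⁻¹: X=4729966.3320, Y=-2095188.2923, Z=3721560.2266
→ Helmert⁻¹: X=4730410.1449, Y=-2094933.4670, Z=3721659.1731
→ Helmert⁻¹: X=4730499.4184, Y=-2094656.9808, Z=3721199.0908
→ geod (Bowring, a=6378388.000): φ=35.91003200°, λ=-23.88368000°, h=1755.4450 m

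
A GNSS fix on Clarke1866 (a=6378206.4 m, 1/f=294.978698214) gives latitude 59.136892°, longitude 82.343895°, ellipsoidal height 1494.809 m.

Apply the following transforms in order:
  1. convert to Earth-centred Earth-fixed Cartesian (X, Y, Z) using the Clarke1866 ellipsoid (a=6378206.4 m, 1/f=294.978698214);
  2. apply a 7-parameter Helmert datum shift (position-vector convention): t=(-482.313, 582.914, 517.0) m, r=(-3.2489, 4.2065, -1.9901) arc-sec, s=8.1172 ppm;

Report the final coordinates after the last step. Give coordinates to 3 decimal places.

X=436768.655 m, Y=3252347.813 m, Z=5453360.367 m

start: φ=59.136892°, λ=82.343895°, h=1494.809 m
→ ECEF (a=6378206.400, f=1/294.978698214): X=437104.8416, Y=3251656.8328, Z=5452859.2374
→ Helmert 7p (PV): X=436768.6546, Y=3252347.8131, Z=5453360.3675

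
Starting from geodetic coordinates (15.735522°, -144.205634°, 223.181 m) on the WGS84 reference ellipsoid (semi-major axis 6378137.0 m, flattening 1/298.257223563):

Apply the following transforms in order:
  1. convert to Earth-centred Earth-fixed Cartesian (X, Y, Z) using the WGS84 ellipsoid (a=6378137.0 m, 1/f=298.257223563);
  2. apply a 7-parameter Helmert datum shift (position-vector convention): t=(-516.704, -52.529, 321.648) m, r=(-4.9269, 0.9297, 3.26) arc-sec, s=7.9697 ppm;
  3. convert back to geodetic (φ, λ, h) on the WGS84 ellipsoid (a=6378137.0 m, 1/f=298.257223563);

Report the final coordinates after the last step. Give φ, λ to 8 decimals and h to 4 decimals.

φ=15.73823197°, λ=-144.20741887°, h=794.4133 m

start: φ=15.735522°, λ=-144.205634°, h=223.181 m
→ ECEF (a=6378137.000, f=1/298.257223563): X=-4980962.5505, Y=-3591638.9867, Z=1718637.3126
→ Helmert 7p (PV): X=-4981454.4387, Y=-3591757.8122, Z=1719080.9002
→ geod (Bowring, a=6378137.000): φ=15.73823197°, λ=-144.20741887°, h=794.4133 m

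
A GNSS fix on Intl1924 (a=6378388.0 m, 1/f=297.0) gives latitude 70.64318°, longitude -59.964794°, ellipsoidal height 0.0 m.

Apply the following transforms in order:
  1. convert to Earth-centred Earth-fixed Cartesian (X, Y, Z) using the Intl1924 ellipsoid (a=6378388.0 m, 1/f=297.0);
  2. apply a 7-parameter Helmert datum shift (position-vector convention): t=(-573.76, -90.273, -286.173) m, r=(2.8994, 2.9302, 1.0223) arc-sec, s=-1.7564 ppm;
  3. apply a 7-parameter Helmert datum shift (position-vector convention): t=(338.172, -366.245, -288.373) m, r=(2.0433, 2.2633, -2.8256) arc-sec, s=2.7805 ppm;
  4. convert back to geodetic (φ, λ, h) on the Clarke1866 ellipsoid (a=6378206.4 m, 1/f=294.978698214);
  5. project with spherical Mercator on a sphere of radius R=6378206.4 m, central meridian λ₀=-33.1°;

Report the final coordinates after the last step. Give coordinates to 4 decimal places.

start: φ=70.643180°, λ=-59.964794°, h=0.000 m
→ ECEF (a=6378388.000, f=1/297.0): X=1061364.2051, Y=-1835730.8356, Z=5995344.4971
→ Helmert 7p (PV): X=1060882.8490, Y=-1835896.8984, Z=5995006.9119
→ Helmert 7p (PV): X=1061264.6031, Y=-1836342.1690, Z=5994705.3804
→ geod (Bowring, a=6378206.400): φ=70.63805090°, λ=-59.97538948°, h=-132.0603 m
→ merc (R=6378206.4, λ₀=-33.1°): E=-2991787.2252, N=11279756.6617

E=-2991787.2252 m, N=11279756.6617 m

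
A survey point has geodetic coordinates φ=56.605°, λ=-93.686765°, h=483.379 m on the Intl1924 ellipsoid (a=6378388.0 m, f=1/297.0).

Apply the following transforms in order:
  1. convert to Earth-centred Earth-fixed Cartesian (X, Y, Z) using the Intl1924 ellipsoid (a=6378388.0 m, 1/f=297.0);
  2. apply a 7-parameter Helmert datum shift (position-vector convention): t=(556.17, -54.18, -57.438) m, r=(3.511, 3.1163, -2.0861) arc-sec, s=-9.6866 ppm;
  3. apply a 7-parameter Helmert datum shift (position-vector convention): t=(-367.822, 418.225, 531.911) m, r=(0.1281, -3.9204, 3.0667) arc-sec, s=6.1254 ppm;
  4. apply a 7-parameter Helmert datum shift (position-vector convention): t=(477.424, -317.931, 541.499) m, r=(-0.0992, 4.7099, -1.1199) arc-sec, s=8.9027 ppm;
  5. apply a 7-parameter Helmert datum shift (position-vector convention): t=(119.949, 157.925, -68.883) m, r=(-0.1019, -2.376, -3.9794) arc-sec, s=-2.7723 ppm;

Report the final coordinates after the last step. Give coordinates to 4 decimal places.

X=-225538.8296 m, Y=-3511841.5860 m, Z=5303234.3753 m

start: φ=56.605000°, λ=-93.686765°, h=483.379 m
→ ECEF (a=6378388.000, f=1/297.0): X=-226293.1746, Y=-3511952.7389, Z=5302330.5060
→ Helmert 7p (PV): X=-225690.2229, Y=-3512060.8658, Z=5302165.3461
→ Helmert 7p (PV): X=-226107.9874, Y=-3511670.8020, Z=5302723.2641
→ Helmert 7p (PV): X=-225530.5582, Y=-3512016.2184, Z=5303318.8236
→ Helmert 7p (PV): X=-225538.8296, Y=-3511841.5860, Z=5303234.3753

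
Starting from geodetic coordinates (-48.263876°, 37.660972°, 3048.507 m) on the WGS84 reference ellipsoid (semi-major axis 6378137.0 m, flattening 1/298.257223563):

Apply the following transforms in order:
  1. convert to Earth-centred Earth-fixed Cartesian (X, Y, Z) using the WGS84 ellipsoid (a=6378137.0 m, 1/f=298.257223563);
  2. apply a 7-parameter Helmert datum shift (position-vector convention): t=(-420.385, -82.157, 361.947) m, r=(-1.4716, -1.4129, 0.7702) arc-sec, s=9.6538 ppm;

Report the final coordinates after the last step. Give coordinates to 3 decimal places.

X=3368773.051 m, Y=2600223.686 m, Z=-4738413.227 m

start: φ=-48.263876°, λ=37.660972°, h=3048.507 m
→ ECEF (a=6378137.000, f=1/298.257223563): X=3369138.1606, Y=2600301.9685, Z=-4738733.9534
→ Helmert 7p (PV): X=3368773.0512, Y=2600223.6860, Z=-4738413.2267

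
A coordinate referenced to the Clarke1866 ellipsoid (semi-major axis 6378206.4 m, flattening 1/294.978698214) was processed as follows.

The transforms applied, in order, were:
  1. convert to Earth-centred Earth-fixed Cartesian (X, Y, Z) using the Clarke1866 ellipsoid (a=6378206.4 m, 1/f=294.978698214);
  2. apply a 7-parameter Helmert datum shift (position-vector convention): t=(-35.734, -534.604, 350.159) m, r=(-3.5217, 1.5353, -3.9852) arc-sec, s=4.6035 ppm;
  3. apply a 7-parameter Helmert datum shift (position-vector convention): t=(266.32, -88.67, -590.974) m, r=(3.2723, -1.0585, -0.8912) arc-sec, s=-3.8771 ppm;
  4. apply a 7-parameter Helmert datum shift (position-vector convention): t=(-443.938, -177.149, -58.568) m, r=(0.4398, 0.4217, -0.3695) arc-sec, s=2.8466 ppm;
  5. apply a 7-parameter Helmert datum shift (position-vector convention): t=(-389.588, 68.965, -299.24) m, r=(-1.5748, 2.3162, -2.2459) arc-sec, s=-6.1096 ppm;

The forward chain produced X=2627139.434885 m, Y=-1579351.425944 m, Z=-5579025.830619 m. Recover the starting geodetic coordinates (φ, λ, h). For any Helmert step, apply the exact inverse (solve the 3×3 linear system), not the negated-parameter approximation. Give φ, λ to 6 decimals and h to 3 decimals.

start: X=2627139.4349, Y=-1579351.4259, Z=-5579025.8306 m
→ Helmert⁻¹: X=2627624.9180, Y=-1579358.8371, Z=-5578743.2265
→ Helmert⁻¹: X=2628075.6092, Y=-1579184.3798, Z=-5578660.0381
→ Helmert⁻¹: X=2627797.6753, Y=-1579178.9720, Z=-5578079.1232
→ Helmert⁻¹: X=2627893.3319, Y=-1578491.0838, Z=-5578410.9923
→ geod (Bowring, a=6378206.400): φ=-61.37355300°, λ=-30.99188500°, h=3648.4870 m

φ=-61.373553°, λ=-30.991885°, h=3648.487 m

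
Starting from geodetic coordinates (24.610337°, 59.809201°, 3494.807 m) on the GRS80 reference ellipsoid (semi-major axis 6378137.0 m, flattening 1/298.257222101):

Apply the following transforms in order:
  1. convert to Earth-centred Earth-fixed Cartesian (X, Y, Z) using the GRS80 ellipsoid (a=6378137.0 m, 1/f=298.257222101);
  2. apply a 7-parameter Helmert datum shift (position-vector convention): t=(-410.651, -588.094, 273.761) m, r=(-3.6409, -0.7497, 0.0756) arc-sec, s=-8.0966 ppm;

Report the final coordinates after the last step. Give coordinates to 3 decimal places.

X=2918930.079 m, Y=5017262.149 m, Z=2641523.609 m

start: φ=24.610337°, λ=59.809201°, h=3494.807 m
→ ECEF (a=6378137.000, f=1/298.257222101): X=2919375.8064, Y=5017843.1766, Z=2641349.1953
→ Helmert 7p (PV): X=2918930.0790, Y=5017262.1488, Z=2641523.6091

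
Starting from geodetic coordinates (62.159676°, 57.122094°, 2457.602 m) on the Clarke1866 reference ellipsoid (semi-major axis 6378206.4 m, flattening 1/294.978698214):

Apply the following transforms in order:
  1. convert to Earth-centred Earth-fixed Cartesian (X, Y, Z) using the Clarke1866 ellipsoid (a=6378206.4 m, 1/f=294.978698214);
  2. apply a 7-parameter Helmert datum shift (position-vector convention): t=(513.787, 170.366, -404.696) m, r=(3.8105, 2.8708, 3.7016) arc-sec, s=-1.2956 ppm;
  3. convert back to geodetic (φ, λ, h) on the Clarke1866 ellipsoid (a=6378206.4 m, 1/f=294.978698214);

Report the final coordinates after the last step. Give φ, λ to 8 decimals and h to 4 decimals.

start: φ=62.159676°, λ=57.122094°, h=2457.602 m
→ ECEF (a=6378206.400, f=1/294.978698214): X=1621897.4906, Y=2509192.8819, Z=5618825.9510
→ Helmert 7p (PV): X=1622442.3495, Y=2509285.3022, Z=5618437.7559
→ geod (Bowring, a=6378206.400): φ=62.15508826°, λ=57.11428194°, h=2288.7516 m

φ=62.15508826°, λ=57.11428194°, h=2288.7516 m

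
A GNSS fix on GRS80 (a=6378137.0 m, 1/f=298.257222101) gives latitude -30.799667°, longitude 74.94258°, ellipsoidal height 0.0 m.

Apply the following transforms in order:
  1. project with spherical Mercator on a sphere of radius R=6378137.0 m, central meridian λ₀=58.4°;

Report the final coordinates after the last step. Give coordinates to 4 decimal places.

start: φ=-30.799667°, λ=74.942580°, h=0.000 m
→ merc (R=6378137.0, λ₀=58.4°): E=1841511.5820, N=-3606759.3283

E=1841511.5820 m, N=-3606759.3283 m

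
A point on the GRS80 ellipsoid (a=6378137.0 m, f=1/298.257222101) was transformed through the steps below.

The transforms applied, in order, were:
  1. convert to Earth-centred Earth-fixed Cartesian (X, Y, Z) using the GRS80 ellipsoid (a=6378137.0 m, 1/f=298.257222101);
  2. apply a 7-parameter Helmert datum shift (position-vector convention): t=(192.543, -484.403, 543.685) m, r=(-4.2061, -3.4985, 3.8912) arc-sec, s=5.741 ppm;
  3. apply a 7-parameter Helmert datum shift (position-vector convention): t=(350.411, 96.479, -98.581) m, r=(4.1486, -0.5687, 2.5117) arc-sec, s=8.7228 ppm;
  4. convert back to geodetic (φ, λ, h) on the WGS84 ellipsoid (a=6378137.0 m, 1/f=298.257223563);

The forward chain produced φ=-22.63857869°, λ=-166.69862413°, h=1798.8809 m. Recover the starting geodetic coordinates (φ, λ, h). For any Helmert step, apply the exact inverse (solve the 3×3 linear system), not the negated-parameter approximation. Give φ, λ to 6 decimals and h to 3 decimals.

φ=-22.639662°, λ=-166.705403°, h=2283.004 m

start: φ=-22.638579°, λ=-166.698624°, h=1798.881 m
→ ECEF (a=6378137.000, f=1/298.257223563): X=-5733247.7165, Y=-1355427.6996, Z=-2440520.0747
→ Helmert⁻¹: X=-5733571.3492, Y=-1355491.6195, Z=-2440357.1353
→ Helmert⁻¹: X=-5733797.9332, Y=-1354841.4964, Z=-2440817.1826
→ geod (Bowring, a=6378137.000): φ=-22.63966200°, λ=-166.70540300°, h=2283.0040 m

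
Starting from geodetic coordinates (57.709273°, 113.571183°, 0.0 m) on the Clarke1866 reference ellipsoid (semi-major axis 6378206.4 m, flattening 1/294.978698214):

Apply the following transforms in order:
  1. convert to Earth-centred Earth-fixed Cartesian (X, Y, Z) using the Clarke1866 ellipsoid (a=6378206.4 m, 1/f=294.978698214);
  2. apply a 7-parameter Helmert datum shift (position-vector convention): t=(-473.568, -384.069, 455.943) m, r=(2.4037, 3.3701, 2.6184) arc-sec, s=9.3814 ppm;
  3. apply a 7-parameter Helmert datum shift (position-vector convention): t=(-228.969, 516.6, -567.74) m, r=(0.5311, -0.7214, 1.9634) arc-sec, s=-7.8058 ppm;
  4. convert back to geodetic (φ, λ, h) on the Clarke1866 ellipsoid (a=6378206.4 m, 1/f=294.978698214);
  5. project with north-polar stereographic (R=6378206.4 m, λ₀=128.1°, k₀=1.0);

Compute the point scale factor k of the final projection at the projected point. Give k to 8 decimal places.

1.08382022

start: φ=57.709273°, λ=113.571183°, h=0.000 m
→ ECEF (a=6378206.400, f=1/294.978698214): X=-1365860.8217, Y=3130622.8661, Z=5368309.6033
→ Helmert 7p (PV): X=-1366299.2329, Y=3130188.2678, Z=5368874.7081
→ Helmert 7p (PV): X=-1366566.1096, Y=3130653.6048, Z=5368268.3409
→ geod (Bowring, a=6378206.400): φ=57.70672014°, λ=113.58181970°, h=130.8758 m
→ into stereo (λ₀=128.1°): φ=57.70672014°, λ−λ₀=-14.51818030°
scale k = 1.08382022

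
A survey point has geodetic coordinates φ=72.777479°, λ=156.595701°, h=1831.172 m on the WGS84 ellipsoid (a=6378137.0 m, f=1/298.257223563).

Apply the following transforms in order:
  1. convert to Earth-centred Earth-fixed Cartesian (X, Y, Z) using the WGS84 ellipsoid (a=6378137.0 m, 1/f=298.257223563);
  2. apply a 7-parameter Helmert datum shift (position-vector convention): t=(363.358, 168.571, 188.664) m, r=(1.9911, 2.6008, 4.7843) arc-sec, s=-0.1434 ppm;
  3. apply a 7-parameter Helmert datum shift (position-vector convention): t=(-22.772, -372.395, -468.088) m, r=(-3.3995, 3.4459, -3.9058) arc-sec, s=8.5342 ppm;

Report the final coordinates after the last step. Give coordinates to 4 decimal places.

X=-1738401.3147 m, Y=752481.5878 m, Z=6071502.1691 m

start: φ=72.777479°, λ=156.595701°, h=1831.172 m
→ ECEF (a=6378137.000, f=1/298.257223563): X=-1738902.1067, Y=752645.0472, Z=6071684.8159
→ Helmert 7p (PV): X=-1738479.3988, Y=752714.5658, Z=6071901.8005
→ Helmert 7p (PV): X=-1738401.3147, Y=752481.5878, Z=6071502.1691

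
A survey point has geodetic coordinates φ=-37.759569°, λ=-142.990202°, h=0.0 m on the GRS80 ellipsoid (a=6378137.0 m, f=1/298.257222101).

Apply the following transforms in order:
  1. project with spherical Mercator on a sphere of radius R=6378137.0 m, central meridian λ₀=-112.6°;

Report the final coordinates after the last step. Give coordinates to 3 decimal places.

E=-3383021.812 m, N=-4545516.433 m

start: φ=-37.759569°, λ=-142.990202°, h=0.000 m
→ merc (R=6378137.0, λ₀=-112.6°): E=-3383021.8117, N=-4545516.4328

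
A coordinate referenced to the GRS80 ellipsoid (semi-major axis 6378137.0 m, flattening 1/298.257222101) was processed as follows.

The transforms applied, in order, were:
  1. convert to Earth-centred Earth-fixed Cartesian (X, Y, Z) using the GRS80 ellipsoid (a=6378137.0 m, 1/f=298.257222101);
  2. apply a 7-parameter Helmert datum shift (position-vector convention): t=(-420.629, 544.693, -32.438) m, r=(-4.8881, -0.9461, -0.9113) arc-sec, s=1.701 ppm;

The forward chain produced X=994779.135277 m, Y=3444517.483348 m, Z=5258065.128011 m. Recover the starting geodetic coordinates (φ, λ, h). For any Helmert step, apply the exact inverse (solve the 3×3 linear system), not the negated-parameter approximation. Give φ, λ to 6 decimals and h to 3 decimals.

start: X=994779.1353, Y=3444517.4833, Z=5258065.1280 m
→ Helmert⁻¹: X=995206.9744, Y=3443846.7201, Z=5258165.6701
→ geod (Bowring, a=6378137.000): φ=55.89462400°, λ=73.88170000°, h=354.0940 m

φ=55.894624°, λ=73.881700°, h=354.094 m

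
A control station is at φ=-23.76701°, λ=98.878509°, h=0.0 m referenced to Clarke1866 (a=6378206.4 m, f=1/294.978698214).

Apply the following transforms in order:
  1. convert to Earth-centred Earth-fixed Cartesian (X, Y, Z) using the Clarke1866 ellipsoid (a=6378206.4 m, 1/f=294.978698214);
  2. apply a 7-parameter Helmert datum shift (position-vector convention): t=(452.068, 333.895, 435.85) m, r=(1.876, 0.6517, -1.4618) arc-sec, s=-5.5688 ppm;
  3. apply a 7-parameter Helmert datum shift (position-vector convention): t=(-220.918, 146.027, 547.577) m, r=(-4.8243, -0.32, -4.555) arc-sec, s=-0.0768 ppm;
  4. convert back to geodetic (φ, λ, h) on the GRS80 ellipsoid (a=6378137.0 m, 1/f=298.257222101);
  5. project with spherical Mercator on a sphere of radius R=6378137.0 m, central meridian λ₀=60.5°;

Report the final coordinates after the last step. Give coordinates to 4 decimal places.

E=4271770.3458 m, N=-2723765.3082 m

start: φ=-23.767010°, λ=98.878509°, h=0.000 m
→ ECEF (a=6378206.400, f=1/294.978698214): X=-901420.6966, Y=5770512.2137, Z=-2554540.1398
→ Helmert 7p (PV): X=-900930.7844, Y=5770843.5959, Z=-2554034.7329
→ Helmert 7p (PV): X=-901020.2319, Y=5770949.3392, Z=-2553623.3310
→ geod (Bowring, a=6378137.000): φ=-23.75650647°, λ=98.87396592°, h=0.1932 m
→ merc (R=6378137.0, λ₀=60.5°): E=4271770.3458, N=-2723765.3082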